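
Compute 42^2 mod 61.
56

Use repeated squaring. Binary(2) = 10. Walk through the bits of the exponent 2 left-to-right: at each bit after the leading one, square the running value, then multiply by 42 if the bit is 1 (always reducing mod 61):
  bit 1 = 1 (leading): start with 42.
  bit 2 = 0: square 42^2 = 1764 ≡ 56 (mod 61).
Final value: 42^2 ≡ 56 (mod 61).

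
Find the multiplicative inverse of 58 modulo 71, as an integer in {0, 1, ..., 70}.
58^(−1) ≡ 60 (mod 71)

Apply the extended Euclidean algorithm to (71, 58), tracking rows (r, s, t) with s·71 + t·58 = r. Each division r_prev = q·r_cur + r_new produces the new row as (previous row) − q·(current row):
  row A: (71, 1, 0)   [1·71 + 0·58 = 71]
  row B: (58, 0, 1)   [0·71 + 1·58 = 58]
  71 = 1·58 + 13   → row C = row A − 1·row B = (13, 1, −1)   [check: 1·71 − 1·58 = 13]
  58 = 4·13 + 6   → row D = row B − 4·row C = (6, −4, 5)   [check: −4·71 + 5·58 = 6]
  13 = 2·6 + 1   → row E = row C − 2·row D = (1, 9, −11)   [check: 9·71 − 11·58 = 1]
  6 = 6·1 + 0   → remainder 0, stop. gcd = 1 (last nonzero row E).
The gcd is 1, so 58 is invertible mod 71. The last nonzero row gives 9·71 − 11·58 = 1, so t = −11. So 58^(−1) ≡ −11 ≡ 60 (mod 71). Verify: 58 · 60 = 3480 ≡ 1 (mod 71). ✓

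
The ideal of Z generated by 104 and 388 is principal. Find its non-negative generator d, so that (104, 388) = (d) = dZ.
In the PID Z, (a, b) is generated by gcd(a, b). Compute gcd(388, 104) with the extended Euclidean algorithm, tracking rows (r, s, t) with s·388 + t·104 = r:
  row A: (388, 1, 0)   [1·388 + 0·104 = 388]
  row B: (104, 0, 1)   [0·388 + 1·104 = 104]
  388 = 3·104 + 76   → row C = row A − 3·row B = (76, 1, −3)   [check: 1·388 − 3·104 = 76]
  104 = 1·76 + 28   → row D = row B − 1·row C = (28, −1, 4)   [check: −1·388 + 4·104 = 28]
  76 = 2·28 + 20   → row E = row C − 2·row D = (20, 3, −11)   [check: 3·388 − 11·104 = 20]
  28 = 1·20 + 8   → row F = row D − 1·row E = (8, −4, 15)   [check: −4·388 + 15·104 = 8]
  20 = 2·8 + 4   → row G = row E − 2·row F = (4, 11, −41)   [check: 11·388 − 41·104 = 4]
  8 = 2·4 + 0   → remainder 0, stop. gcd = 4 (last nonzero row G).
So gcd(104, 388) = 4, with Bézout identity 11·388 − 41·104 = 4. Containment (⊇): the Bézout identity exhibits 4 as an element of (104, 388), giving (4) ⊆ (104, 388). Containment (⊆): since 4 | 104 and 4 | 388 (104 = 4·26, 388 = 4·97), every Z-linear combination of 104 and 388 is divisible by 4, so (104, 388) ⊆ (4). Therefore (104, 388) = (4), d = 4.

Final answer: (104, 388) = (4); d = 4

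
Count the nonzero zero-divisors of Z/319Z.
Z/319Z has 38 nonzero zero-divisors

In Z/319Z each nonzero element is either a unit (gcd with 319 is 1) or a zero-divisor (gcd > 1). The number of units is φ(319): factorise 319 = 11 · 29, so φ(319) = (11 − 1) · (29 − 1) = 10 · 28 = 280. The nonzero elements number 319 − 1 = 318. Hence the nonzero zero-divisors number 318 − 280 = 38.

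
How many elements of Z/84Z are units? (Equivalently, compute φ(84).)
An element a ∈ Z/84Z is a unit iff gcd(a, 84) = 1, so the number of units is φ(84). φ is multiplicative, with φ(p^e) = p^e − p^(e−1). Factorise 84 = 2^2 · 3 · 7. Then
  φ(84) = (2^2 − 2^1) · (3 − 1) · (7 − 1) = 2 · 2 · 6 = 24.

Final answer: Z/84Z has φ(84) = 24 units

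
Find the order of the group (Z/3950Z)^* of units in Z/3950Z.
(Z/3950Z)^* consists of the classes a with gcd(a, 3950) = 1, so its order is φ(3950). φ is multiplicative, with φ(p^e) = p^e − p^(e−1). Factorise 3950 = 2 · 5^2 · 79. Then
  φ(3950) = (2 − 1) · (5^2 − 5^1) · (79 − 1) = 1 · 20 · 78 = 1560.
Thus |(Z/3950Z)^*| = 1560.

Final answer: |(Z/3950Z)^*| = 1560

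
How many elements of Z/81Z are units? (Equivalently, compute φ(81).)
Z/81Z has φ(81) = 54 units

An element a ∈ Z/81Z is a unit iff gcd(a, 81) = 1, so the number of units is φ(81). φ is multiplicative, with φ(p^e) = p^e − p^(e−1). Factorise 81 = 3^4. Then
  φ(81) = (3^4 − 3^3) = 54 = 54.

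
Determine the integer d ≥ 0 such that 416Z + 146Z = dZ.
In the PID Z, (a, b) is generated by gcd(a, b). Compute gcd(416, 146) with the extended Euclidean algorithm, tracking rows (r, s, t) with s·416 + t·146 = r:
  row A: (416, 1, 0)   [1·416 + 0·146 = 416]
  row B: (146, 0, 1)   [0·416 + 1·146 = 146]
  416 = 2·146 + 124   → row C = row A − 2·row B = (124, 1, −2)   [check: 1·416 − 2·146 = 124]
  146 = 1·124 + 22   → row D = row B − 1·row C = (22, −1, 3)   [check: −1·416 + 3·146 = 22]
  124 = 5·22 + 14   → row E = row C − 5·row D = (14, 6, −17)   [check: 6·416 − 17·146 = 14]
  22 = 1·14 + 8   → row F = row D − 1·row E = (8, −7, 20)   [check: −7·416 + 20·146 = 8]
  14 = 1·8 + 6   → row G = row E − 1·row F = (6, 13, −37)   [check: 13·416 − 37·146 = 6]
  8 = 1·6 + 2   → row H = row F − 1·row G = (2, −20, 57)   [check: −20·416 + 57·146 = 2]
  6 = 3·2 + 0   → remainder 0, stop. gcd = 2 (last nonzero row H).
So gcd(416, 146) = 2, with Bézout identity −20·416 + 57·146 = 2. Containment (⊇): the Bézout identity exhibits 2 as an element of (416, 146), giving (2) ⊆ (416, 146). Containment (⊆): since 2 | 416 and 2 | 146 (416 = 2·208, 146 = 2·73), every Z-linear combination of 416 and 146 is divisible by 2, so (416, 146) ⊆ (2). Therefore (416, 146) = (2), d = 2.

Final answer: (416, 146) = (2); d = 2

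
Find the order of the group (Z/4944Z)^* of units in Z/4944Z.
(Z/4944Z)^* consists of the classes a with gcd(a, 4944) = 1, so its order is φ(4944). φ is multiplicative, with φ(p^e) = p^e − p^(e−1). Factorise 4944 = 2^4 · 3 · 103. Then
  φ(4944) = (2^4 − 2^3) · (3 − 1) · (103 − 1) = 8 · 2 · 102 = 1632.
Thus |(Z/4944Z)^*| = 1632.

Final answer: |(Z/4944Z)^*| = 1632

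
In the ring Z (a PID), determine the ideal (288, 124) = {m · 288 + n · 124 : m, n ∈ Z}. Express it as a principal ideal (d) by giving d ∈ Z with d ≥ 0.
(288, 124) = (4); d = 4

In the PID Z, (a, b) is generated by gcd(a, b). Compute gcd(288, 124) with the extended Euclidean algorithm, tracking rows (r, s, t) with s·288 + t·124 = r:
  row A: (288, 1, 0)   [1·288 + 0·124 = 288]
  row B: (124, 0, 1)   [0·288 + 1·124 = 124]
  288 = 2·124 + 40   → row C = row A − 2·row B = (40, 1, −2)   [check: 1·288 − 2·124 = 40]
  124 = 3·40 + 4   → row D = row B − 3·row C = (4, −3, 7)   [check: −3·288 + 7·124 = 4]
  40 = 10·4 + 0   → remainder 0, stop. gcd = 4 (last nonzero row D).
So gcd(288, 124) = 4, with Bézout identity −3·288 + 7·124 = 4. Containment (⊇): the Bézout identity exhibits 4 as an element of (288, 124), giving (4) ⊆ (288, 124). Containment (⊆): since 4 | 288 and 4 | 124 (288 = 4·72, 124 = 4·31), every Z-linear combination of 288 and 124 is divisible by 4, so (288, 124) ⊆ (4). Therefore (288, 124) = (4), d = 4.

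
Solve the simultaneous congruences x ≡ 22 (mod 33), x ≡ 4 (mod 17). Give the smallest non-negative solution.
x ≡ 55 (mod 561); the representative in [0, 561) is 55

The moduli 33, 17 are pairwise coprime, so by the CRT there is a unique solution mod 33·17 = 561.
Solve by successive substitution. Start with x ≡ 22 (mod 33).
  Combine with x ≡ 4 (mod 17): write x = 22 + 33·t and require 22 + 33·t ≡ 4 (mod 17), i.e. 33·t ≡ 4 − 22 ≡ 16 (mod 17). Since 33^(−1) ≡ 16 (mod 17) (33 ≡ 16 (mod 17)), t ≡ 16·16 ≡ 1 (mod 17). So x ≡ 22 + 33·1 = 55 (mod 561).
Unique solution in [0, 561): x = 55.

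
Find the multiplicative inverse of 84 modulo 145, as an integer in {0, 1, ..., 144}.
Apply the extended Euclidean algorithm to (145, 84), tracking rows (r, s, t) with s·145 + t·84 = r. Each division r_prev = q·r_cur + r_new produces the new row as (previous row) − q·(current row):
  row A: (145, 1, 0)   [1·145 + 0·84 = 145]
  row B: (84, 0, 1)   [0·145 + 1·84 = 84]
  145 = 1·84 + 61   → row C = row A − 1·row B = (61, 1, −1)   [check: 1·145 − 1·84 = 61]
  84 = 1·61 + 23   → row D = row B − 1·row C = (23, −1, 2)   [check: −1·145 + 2·84 = 23]
  61 = 2·23 + 15   → row E = row C − 2·row D = (15, 3, −5)   [check: 3·145 − 5·84 = 15]
  23 = 1·15 + 8   → row F = row D − 1·row E = (8, −4, 7)   [check: −4·145 + 7·84 = 8]
  15 = 1·8 + 7   → row G = row E − 1·row F = (7, 7, −12)   [check: 7·145 − 12·84 = 7]
  8 = 1·7 + 1   → row H = row F − 1·row G = (1, −11, 19)   [check: −11·145 + 19·84 = 1]
  7 = 7·1 + 0   → remainder 0, stop. gcd = 1 (last nonzero row H).
The gcd is 1, so 84 is invertible mod 145. The last nonzero row gives −11·145 + 19·84 = 1, so t = 19. So 84^(−1) ≡ 19 (mod 145). Verify: 84 · 19 = 1596 ≡ 1 (mod 145). ✓

Final answer: 84^(−1) ≡ 19 (mod 145)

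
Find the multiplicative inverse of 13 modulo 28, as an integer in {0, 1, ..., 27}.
Apply the extended Euclidean algorithm to (28, 13), tracking rows (r, s, t) with s·28 + t·13 = r. Each division r_prev = q·r_cur + r_new produces the new row as (previous row) − q·(current row):
  row A: (28, 1, 0)   [1·28 + 0·13 = 28]
  row B: (13, 0, 1)   [0·28 + 1·13 = 13]
  28 = 2·13 + 2   → row C = row A − 2·row B = (2, 1, −2)   [check: 1·28 − 2·13 = 2]
  13 = 6·2 + 1   → row D = row B − 6·row C = (1, −6, 13)   [check: −6·28 + 13·13 = 1]
  2 = 2·1 + 0   → remainder 0, stop. gcd = 1 (last nonzero row D).
The gcd is 1, so 13 is invertible mod 28. The last nonzero row gives −6·28 + 13·13 = 1, so t = 13. So 13^(−1) ≡ 13 (mod 28). Verify: 13 · 13 = 169 ≡ 1 (mod 28). ✓

Final answer: 13^(−1) ≡ 13 (mod 28)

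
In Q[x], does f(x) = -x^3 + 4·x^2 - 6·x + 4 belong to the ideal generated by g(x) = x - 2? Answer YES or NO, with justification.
In Q[x] the ideal (g) consists of all multiples of g, so f ∈ (g) iff g | f, i.e. iff the remainder of f on division by g is 0. Divide f by g (g is monic, so eliminate the leading term of the running remainder at each step):
  leading term -x^3: subtract (-x^2)·g(x) = -x^3 + 2·x^2, leaving 2·x^2 - 6·x + 4
  leading term 2·x^2: subtract (2·x)·g(x) = 2·x^2 - 4·x, leaving 4 - 2·x
  leading term -2·x: subtract (-2)·g(x) = 4 - 2·x, leaving 0
The remainder is 0, so f(x) = g(x) · h(x) with h(x) = -x^2 + 2·x - 2. Hence g | f, i.e. f ∈ (g).

Final answer: YES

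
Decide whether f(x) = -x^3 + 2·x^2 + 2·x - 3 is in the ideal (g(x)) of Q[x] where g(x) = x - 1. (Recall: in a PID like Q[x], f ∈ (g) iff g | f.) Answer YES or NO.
YES

In Q[x] the ideal (g) consists of all multiples of g, so f ∈ (g) iff g | f, i.e. iff the remainder of f on division by g is 0. Divide f by g (g is monic, so eliminate the leading term of the running remainder at each step):
  leading term -x^3: subtract (-x^2)·g(x) = -x^3 + x^2, leaving x^2 + 2·x - 3
  leading term x^2: subtract (x)·g(x) = x^2 - x, leaving 3·x - 3
  leading term 3·x: subtract (3)·g(x) = 3·x - 3, leaving 0
The remainder is 0, so f(x) = g(x) · h(x) with h(x) = -x^2 + x + 3. Hence g | f, i.e. f ∈ (g).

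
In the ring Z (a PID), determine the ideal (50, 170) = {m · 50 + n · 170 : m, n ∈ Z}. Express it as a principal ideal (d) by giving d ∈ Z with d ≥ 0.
(50, 170) = (10); d = 10

In the PID Z, (a, b) is generated by gcd(a, b). Compute gcd(170, 50) with the extended Euclidean algorithm, tracking rows (r, s, t) with s·170 + t·50 = r:
  row A: (170, 1, 0)   [1·170 + 0·50 = 170]
  row B: (50, 0, 1)   [0·170 + 1·50 = 50]
  170 = 3·50 + 20   → row C = row A − 3·row B = (20, 1, −3)   [check: 1·170 − 3·50 = 20]
  50 = 2·20 + 10   → row D = row B − 2·row C = (10, −2, 7)   [check: −2·170 + 7·50 = 10]
  20 = 2·10 + 0   → remainder 0, stop. gcd = 10 (last nonzero row D).
So gcd(50, 170) = 10, with Bézout identity −2·170 + 7·50 = 10. Containment (⊇): the Bézout identity exhibits 10 as an element of (50, 170), giving (10) ⊆ (50, 170). Containment (⊆): since 10 | 50 and 10 | 170 (50 = 10·5, 170 = 10·17), every Z-linear combination of 50 and 170 is divisible by 10, so (50, 170) ⊆ (10). Therefore (50, 170) = (10), d = 10.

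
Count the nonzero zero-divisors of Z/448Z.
In Z/448Z each nonzero element is either a unit (gcd with 448 is 1) or a zero-divisor (gcd > 1). The number of units is φ(448): factorise 448 = 2^6 · 7, so φ(448) = (2^6 − 2^5) · (7 − 1) = 32 · 6 = 192. The nonzero elements number 448 − 1 = 447. Hence the nonzero zero-divisors number 447 − 192 = 255.

Final answer: Z/448Z has 255 nonzero zero-divisors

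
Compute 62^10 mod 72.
64

Use repeated squaring. Binary(10) = 1010. Walk through the bits of the exponent 10 left-to-right: at each bit after the leading one, square the running value, then multiply by 62 if the bit is 1 (always reducing mod 72):
  bit 1 = 1 (leading): start with 62.
  bit 2 = 0: square 62^2 = 3844 ≡ 28 (mod 72).
  bit 3 = 1: square 28^2 = 784 ≡ 64; bit is 1, so multiply 64·62 = 3968 ≡ 8 (mod 72).
  bit 4 = 0: square 8^2 = 64 (mod 72).
Final value: 62^10 ≡ 64 (mod 72).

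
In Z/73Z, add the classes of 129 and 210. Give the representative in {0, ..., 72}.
47

Reduce the summands first: 129 ≡ 56, 210 ≡ 64 (mod 73), so 129 + 210 ≡ 56 + 64 (mod 73). 56 + 64 = 120; 120 = 1·73 + 47, so (129 + 210) mod 73 = 47.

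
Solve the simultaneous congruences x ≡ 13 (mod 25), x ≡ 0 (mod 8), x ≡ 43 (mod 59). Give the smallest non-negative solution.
The moduli 25, 8, 59 are pairwise coprime, so by the CRT there is a unique solution mod 25·8·59 = 11800.
Solve by successive substitution. Start with x ≡ 13 (mod 25).
  Combine with x ≡ 0 (mod 8): write x = 13 + 25·t and require 13 + 25·t ≡ 0 (mod 8), i.e. 25·t ≡ 0 − 13 ≡ 3 (mod 8). Since 25^(−1) ≡ 1 (mod 8) (25 ≡ 1 (mod 8)), t ≡ 1·3 ≡ 3 (mod 8). So x ≡ 13 + 25·3 = 88 (mod 200).
  Combine with x ≡ 43 (mod 59): write x = 88 + 200·t and require 88 + 200·t ≡ 43 (mod 59), i.e. 200·t ≡ 43 − 88 ≡ 14 (mod 59). Since 200^(−1) ≡ 18 (mod 59) (200 ≡ 23 (mod 59)), t ≡ 18·14 ≡ 16 (mod 59). So x ≡ 88 + 200·16 = 3288 (mod 11800).
Unique solution in [0, 11800): x = 3288.

Final answer: x ≡ 3288 (mod 11800); the representative in [0, 11800) is 3288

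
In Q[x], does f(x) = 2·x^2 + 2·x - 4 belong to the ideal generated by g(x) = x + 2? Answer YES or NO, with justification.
In Q[x] the ideal (g) consists of all multiples of g, so f ∈ (g) iff g | f, i.e. iff the remainder of f on division by g is 0. Divide f by g (g is monic, so eliminate the leading term of the running remainder at each step):
  leading term 2·x^2: subtract (2·x)·g(x) = 2·x^2 + 4·x, leaving -2·x - 4
  leading term -2·x: subtract (-2)·g(x) = -2·x - 4, leaving 0
The remainder is 0, so f(x) = g(x) · h(x) with h(x) = 2·x - 2. Hence g | f, i.e. f ∈ (g).

Final answer: YES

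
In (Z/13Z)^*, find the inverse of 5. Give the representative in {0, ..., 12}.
Apply the extended Euclidean algorithm to (13, 5), tracking rows (r, s, t) with s·13 + t·5 = r. Each division r_prev = q·r_cur + r_new produces the new row as (previous row) − q·(current row):
  row A: (13, 1, 0)   [1·13 + 0·5 = 13]
  row B: (5, 0, 1)   [0·13 + 1·5 = 5]
  13 = 2·5 + 3   → row C = row A − 2·row B = (3, 1, −2)   [check: 1·13 − 2·5 = 3]
  5 = 1·3 + 2   → row D = row B − 1·row C = (2, −1, 3)   [check: −1·13 + 3·5 = 2]
  3 = 1·2 + 1   → row E = row C − 1·row D = (1, 2, −5)   [check: 2·13 − 5·5 = 1]
  2 = 2·1 + 0   → remainder 0, stop. gcd = 1 (last nonzero row E).
The gcd is 1, so 5 is invertible mod 13. The last nonzero row gives 2·13 − 5·5 = 1, so t = −5. So 5^(−1) ≡ −5 ≡ 8 (mod 13). Verify: 5 · 8 = 40 ≡ 1 (mod 13). ✓

Final answer: 5^(−1) ≡ 8 (mod 13)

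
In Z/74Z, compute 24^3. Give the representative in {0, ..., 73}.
60

Use repeated squaring. Binary(3) = 11. Walk through the bits of the exponent 3 left-to-right: at each bit after the leading one, square the running value, then multiply by 24 if the bit is 1 (always reducing mod 74):
  bit 1 = 1 (leading): start with 24.
  bit 2 = 1: square 24^2 = 576 ≡ 58; bit is 1, so multiply 58·24 = 1392 ≡ 60 (mod 74).
Final value: 24^3 ≡ 60 (mod 74).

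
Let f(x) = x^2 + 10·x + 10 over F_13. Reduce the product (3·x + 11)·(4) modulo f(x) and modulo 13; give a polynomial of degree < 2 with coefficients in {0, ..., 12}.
Multiply as integer polynomials: a · b = 12·x + 44. Reducing coefficients mod 13: a · b ≡ 12·x + 5. This already has degree < 2, so no reduction by f is needed. Hence a · b ≡ 12·x + 5 in F_13[x]/(f).

Final answer: a · b ≡ 12·x + 5 (mod f(x))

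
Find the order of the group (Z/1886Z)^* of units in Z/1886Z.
(Z/1886Z)^* consists of the classes a with gcd(a, 1886) = 1, so its order is φ(1886). φ is multiplicative, with φ(p^e) = p^e − p^(e−1). Factorise 1886 = 2 · 23 · 41. Then
  φ(1886) = (2 − 1) · (23 − 1) · (41 − 1) = 1 · 22 · 40 = 880.
Thus |(Z/1886Z)^*| = 880.

Final answer: |(Z/1886Z)^*| = 880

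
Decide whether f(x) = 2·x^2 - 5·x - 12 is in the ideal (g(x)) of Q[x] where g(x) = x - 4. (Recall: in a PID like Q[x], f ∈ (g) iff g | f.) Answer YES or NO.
In Q[x] the ideal (g) consists of all multiples of g, so f ∈ (g) iff g | f, i.e. iff the remainder of f on division by g is 0. Divide f by g (g is monic, so eliminate the leading term of the running remainder at each step):
  leading term 2·x^2: subtract (2·x)·g(x) = 2·x^2 - 8·x, leaving 3·x - 12
  leading term 3·x: subtract (3)·g(x) = 3·x - 12, leaving 0
The remainder is 0, so f(x) = g(x) · h(x) with h(x) = 2·x + 3. Hence g | f, i.e. f ∈ (g).

Final answer: YES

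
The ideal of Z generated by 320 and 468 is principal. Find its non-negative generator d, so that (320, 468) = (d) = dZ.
(320, 468) = (4); d = 4

In the PID Z, (a, b) is generated by gcd(a, b). Compute gcd(468, 320) with the extended Euclidean algorithm, tracking rows (r, s, t) with s·468 + t·320 = r:
  row A: (468, 1, 0)   [1·468 + 0·320 = 468]
  row B: (320, 0, 1)   [0·468 + 1·320 = 320]
  468 = 1·320 + 148   → row C = row A − 1·row B = (148, 1, −1)   [check: 1·468 − 1·320 = 148]
  320 = 2·148 + 24   → row D = row B − 2·row C = (24, −2, 3)   [check: −2·468 + 3·320 = 24]
  148 = 6·24 + 4   → row E = row C − 6·row D = (4, 13, −19)   [check: 13·468 − 19·320 = 4]
  24 = 6·4 + 0   → remainder 0, stop. gcd = 4 (last nonzero row E).
So gcd(320, 468) = 4, with Bézout identity 13·468 − 19·320 = 4. Containment (⊇): the Bézout identity exhibits 4 as an element of (320, 468), giving (4) ⊆ (320, 468). Containment (⊆): since 4 | 320 and 4 | 468 (320 = 4·80, 468 = 4·117), every Z-linear combination of 320 and 468 is divisible by 4, so (320, 468) ⊆ (4). Therefore (320, 468) = (4), d = 4.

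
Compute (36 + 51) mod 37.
13

Reduce the summands first: 51 ≡ 14 (mod 37), so 36 + 51 ≡ 36 + 14 (mod 37). 36 + 14 = 50; 50 = 1·37 + 13, so (36 + 51) mod 37 = 13.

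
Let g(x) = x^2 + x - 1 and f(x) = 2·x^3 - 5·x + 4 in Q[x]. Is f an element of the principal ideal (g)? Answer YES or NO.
NO

In Q[x] the ideal (g) consists of all multiples of g, so f ∈ (g) iff g | f, i.e. iff the remainder of f on division by g is 0. Divide f by g (g is monic, so eliminate the leading term of the running remainder at each step):
  leading term 2·x^3: subtract (2·x)·g(x) = 2·x^3 + 2·x^2 - 2·x, leaving -2·x^2 - 3·x + 4
  leading term -2·x^2: subtract (-2)·g(x) = -2·x^2 - 2·x + 2, leaving 2 - x
The remainder r(x) = 2 - x ≠ 0 (and deg r < deg g), so g ∤ f, i.e. f ∉ (g).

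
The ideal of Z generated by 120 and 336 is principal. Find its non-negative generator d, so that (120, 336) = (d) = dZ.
(120, 336) = (24); d = 24

In the PID Z, (a, b) is generated by gcd(a, b). Compute gcd(336, 120) with the extended Euclidean algorithm, tracking rows (r, s, t) with s·336 + t·120 = r:
  row A: (336, 1, 0)   [1·336 + 0·120 = 336]
  row B: (120, 0, 1)   [0·336 + 1·120 = 120]
  336 = 2·120 + 96   → row C = row A − 2·row B = (96, 1, −2)   [check: 1·336 − 2·120 = 96]
  120 = 1·96 + 24   → row D = row B − 1·row C = (24, −1, 3)   [check: −1·336 + 3·120 = 24]
  96 = 4·24 + 0   → remainder 0, stop. gcd = 24 (last nonzero row D).
So gcd(120, 336) = 24, with Bézout identity −1·336 + 3·120 = 24. Containment (⊇): the Bézout identity exhibits 24 as an element of (120, 336), giving (24) ⊆ (120, 336). Containment (⊆): since 24 | 120 and 24 | 336 (120 = 24·5, 336 = 24·14), every Z-linear combination of 120 and 336 is divisible by 24, so (120, 336) ⊆ (24). Therefore (120, 336) = (24), d = 24.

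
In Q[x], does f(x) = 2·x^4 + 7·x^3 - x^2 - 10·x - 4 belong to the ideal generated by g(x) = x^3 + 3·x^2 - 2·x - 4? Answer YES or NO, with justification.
YES

In Q[x] the ideal (g) consists of all multiples of g, so f ∈ (g) iff g | f, i.e. iff the remainder of f on division by g is 0. Divide f by g (g is monic, so eliminate the leading term of the running remainder at each step):
  leading term 2·x^4: subtract (2·x)·g(x) = 2·x^4 + 6·x^3 - 4·x^2 - 8·x, leaving x^3 + 3·x^2 - 2·x - 4
  leading term x^3: subtract (1)·g(x) = x^3 + 3·x^2 - 2·x - 4, leaving 0
The remainder is 0, so f(x) = g(x) · h(x) with h(x) = 2·x + 1. Hence g | f, i.e. f ∈ (g).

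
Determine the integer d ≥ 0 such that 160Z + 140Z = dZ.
In the PID Z, (a, b) is generated by gcd(a, b). Compute gcd(160, 140) with the extended Euclidean algorithm, tracking rows (r, s, t) with s·160 + t·140 = r:
  row A: (160, 1, 0)   [1·160 + 0·140 = 160]
  row B: (140, 0, 1)   [0·160 + 1·140 = 140]
  160 = 1·140 + 20   → row C = row A − 1·row B = (20, 1, −1)   [check: 1·160 − 1·140 = 20]
  140 = 7·20 + 0   → remainder 0, stop. gcd = 20 (last nonzero row C).
So gcd(160, 140) = 20, with Bézout identity 1·160 − 1·140 = 20. Containment (⊇): the Bézout identity exhibits 20 as an element of (160, 140), giving (20) ⊆ (160, 140). Containment (⊆): since 20 | 160 and 20 | 140 (160 = 20·8, 140 = 20·7), every Z-linear combination of 160 and 140 is divisible by 20, so (160, 140) ⊆ (20). Therefore (160, 140) = (20), d = 20.

Final answer: (160, 140) = (20); d = 20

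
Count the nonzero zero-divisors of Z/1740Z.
In Z/1740Z each nonzero element is either a unit (gcd with 1740 is 1) or a zero-divisor (gcd > 1). The number of units is φ(1740): factorise 1740 = 2^2 · 3 · 5 · 29, so φ(1740) = (2^2 − 2^1) · (3 − 1) · (5 − 1) · (29 − 1) = 2 · 2 · 4 · 28 = 448. The nonzero elements number 1740 − 1 = 1739. Hence the nonzero zero-divisors number 1739 − 448 = 1291.

Final answer: Z/1740Z has 1291 nonzero zero-divisors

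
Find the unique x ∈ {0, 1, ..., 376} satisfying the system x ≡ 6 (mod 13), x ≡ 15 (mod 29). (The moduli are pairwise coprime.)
x ≡ 305 (mod 377); the representative in [0, 377) is 305

The moduli 13, 29 are pairwise coprime, so by the CRT there is a unique solution mod 13·29 = 377.
Solve by successive substitution. Start with x ≡ 6 (mod 13).
  Combine with x ≡ 15 (mod 29): write x = 6 + 13·t and require 6 + 13·t ≡ 15 (mod 29), i.e. 13·t ≡ 15 − 6 ≡ 9 (mod 29). Since 13^(−1) ≡ 9 (mod 29), t ≡ 9·9 ≡ 23 (mod 29). So x ≡ 6 + 13·23 = 305 (mod 377).
Unique solution in [0, 377): x = 305.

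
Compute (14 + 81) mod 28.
11

Reduce the summands first: 81 ≡ 25 (mod 28), so 14 + 81 ≡ 14 + 25 (mod 28). 14 + 25 = 39; 39 = 1·28 + 11, so (14 + 81) mod 28 = 11.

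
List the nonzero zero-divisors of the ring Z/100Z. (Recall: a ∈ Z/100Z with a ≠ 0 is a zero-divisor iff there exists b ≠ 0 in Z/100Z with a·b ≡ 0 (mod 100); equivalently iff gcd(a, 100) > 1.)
nonzero zero-divisors of Z/100Z = {2, 4, 5, 6, 8, 10, 12, 14, 15, 16, 18, 20, 22, 24, 25, 26, 28, 30, 32, 34, 35, 36, 38, 40, 42, 44, 45, 46, 48, 50, 52, 54, 55, 56, 58, 60, 62, 64, 65, 66, 68, 70, 72, 74, 75, 76, 78, 80, 82, 84, 85, 86, 88, 90, 92, 94, 95, 96, 98}

An element a ∈ Z/100Z (with a ≠ 0) is a zero-divisor iff gcd(a, 100) > 1 (because a is a unit precisely when gcd(a, n) = 1, and in Z/nZ every nonzero, non-unit element is a zero-divisor). Scan a = 1, ..., 99 and keep those with gcd(a, 100) > 1:
  gcd(2, 100) = 2, gcd(4, 100) = 4, gcd(5, 100) = 5, gcd(6, 100) = 2, gcd(8, 100) = 4, gcd(10, 100) = 10, gcd(12, 100) = 4, gcd(14, 100) = 2, gcd(15, 100) = 5, gcd(16, 100) = 4, gcd(18, 100) = 2, gcd(20, 100) = 20, gcd(22, 100) = 2, gcd(24, 100) = 4, gcd(25, 100) = 25, gcd(26, 100) = 2, gcd(28, 100) = 4, gcd(30, 100) = 10, gcd(32, 100) = 4, gcd(34, 100) = 2, gcd(35, 100) = 5, gcd(36, 100) = 4, gcd(38, 100) = 2, gcd(40, 100) = 20, gcd(42, 100) = 2, gcd(44, 100) = 4, gcd(45, 100) = 5, gcd(46, 100) = 2, gcd(48, 100) = 4, gcd(50, 100) = 50, gcd(52, 100) = 4, gcd(54, 100) = 2, gcd(55, 100) = 5, gcd(56, 100) = 4, gcd(58, 100) = 2, gcd(60, 100) = 20, gcd(62, 100) = 2, gcd(64, 100) = 4, gcd(65, 100) = 5, gcd(66, 100) = 2, gcd(68, 100) = 4, gcd(70, 100) = 10, gcd(72, 100) = 4, gcd(74, 100) = 2, gcd(75, 100) = 25, gcd(76, 100) = 4, gcd(78, 100) = 2, gcd(80, 100) = 20, gcd(82, 100) = 2, gcd(84, 100) = 4, gcd(85, 100) = 5, gcd(86, 100) = 2, gcd(88, 100) = 4, gcd(90, 100) = 10, gcd(92, 100) = 4, gcd(94, 100) = 2, gcd(95, 100) = 5, gcd(96, 100) = 4, gcd(98, 100) = 2.
All other a ∈ {1, ..., 99} have gcd(a, 100) = 1 and are units. So the nonzero zero-divisors are exactly the 59 values of a appearing in this scan.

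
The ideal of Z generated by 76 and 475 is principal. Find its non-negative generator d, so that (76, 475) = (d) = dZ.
In the PID Z, (a, b) is generated by gcd(a, b). Compute gcd(475, 76) with the extended Euclidean algorithm, tracking rows (r, s, t) with s·475 + t·76 = r:
  row A: (475, 1, 0)   [1·475 + 0·76 = 475]
  row B: (76, 0, 1)   [0·475 + 1·76 = 76]
  475 = 6·76 + 19   → row C = row A − 6·row B = (19, 1, −6)   [check: 1·475 − 6·76 = 19]
  76 = 4·19 + 0   → remainder 0, stop. gcd = 19 (last nonzero row C).
So gcd(76, 475) = 19, with Bézout identity 1·475 − 6·76 = 19. Containment (⊇): the Bézout identity exhibits 19 as an element of (76, 475), giving (19) ⊆ (76, 475). Containment (⊆): since 19 | 76 and 19 | 475 (76 = 19·4, 475 = 19·25), every Z-linear combination of 76 and 475 is divisible by 19, so (76, 475) ⊆ (19). Therefore (76, 475) = (19), d = 19.

Final answer: (76, 475) = (19); d = 19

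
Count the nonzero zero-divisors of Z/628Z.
In Z/628Z each nonzero element is either a unit (gcd with 628 is 1) or a zero-divisor (gcd > 1). The number of units is φ(628): factorise 628 = 2^2 · 157, so φ(628) = (2^2 − 2^1) · (157 − 1) = 2 · 156 = 312. The nonzero elements number 628 − 1 = 627. Hence the nonzero zero-divisors number 627 − 312 = 315.

Final answer: Z/628Z has 315 nonzero zero-divisors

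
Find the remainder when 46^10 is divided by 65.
56

Use repeated squaring. Binary(10) = 1010. Walk through the bits of the exponent 10 left-to-right: at each bit after the leading one, square the running value, then multiply by 46 if the bit is 1 (always reducing mod 65):
  bit 1 = 1 (leading): start with 46.
  bit 2 = 0: square 46^2 = 2116 ≡ 36 (mod 65).
  bit 3 = 1: square 36^2 = 1296 ≡ 61; bit is 1, so multiply 61·46 = 2806 ≡ 11 (mod 65).
  bit 4 = 0: square 11^2 = 121 ≡ 56 (mod 65).
Final value: 46^10 ≡ 56 (mod 65).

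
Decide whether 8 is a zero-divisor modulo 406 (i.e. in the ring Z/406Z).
gcd(8, 406) = 2 > 1, so 8 is not a unit in Z/406Z. In Z/nZ every nonzero non-unit is a zero-divisor: explicitly, take b = 406/gcd = 203 ≠ 0 (mod 406); then 8·203 = 1624 = 4·406, i.e. 8·203 ≡ 0 (mod 406). So 8 is a zero-divisor.

Final answer: YES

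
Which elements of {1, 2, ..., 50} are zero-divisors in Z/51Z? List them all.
nonzero zero-divisors of Z/51Z = {3, 6, 9, 12, 15, 17, 18, 21, 24, 27, 30, 33, 34, 36, 39, 42, 45, 48}

An element a ∈ Z/51Z (with a ≠ 0) is a zero-divisor iff gcd(a, 51) > 1 (because a is a unit precisely when gcd(a, n) = 1, and in Z/nZ every nonzero, non-unit element is a zero-divisor). Scan a = 1, ..., 50 and keep those with gcd(a, 51) > 1:
  gcd(3, 51) = 3, gcd(6, 51) = 3, gcd(9, 51) = 3, gcd(12, 51) = 3, gcd(15, 51) = 3, gcd(17, 51) = 17, gcd(18, 51) = 3, gcd(21, 51) = 3, gcd(24, 51) = 3, gcd(27, 51) = 3, gcd(30, 51) = 3, gcd(33, 51) = 3, gcd(34, 51) = 17, gcd(36, 51) = 3, gcd(39, 51) = 3, gcd(42, 51) = 3, gcd(45, 51) = 3, gcd(48, 51) = 3.
All other a ∈ {1, ..., 50} have gcd(a, 51) = 1 and are units. So the nonzero zero-divisors are exactly the 18 values of a appearing in this scan.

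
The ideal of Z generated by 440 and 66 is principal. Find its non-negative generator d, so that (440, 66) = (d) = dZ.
(440, 66) = (22); d = 22

In the PID Z, (a, b) is generated by gcd(a, b). Compute gcd(440, 66) with the extended Euclidean algorithm, tracking rows (r, s, t) with s·440 + t·66 = r:
  row A: (440, 1, 0)   [1·440 + 0·66 = 440]
  row B: (66, 0, 1)   [0·440 + 1·66 = 66]
  440 = 6·66 + 44   → row C = row A − 6·row B = (44, 1, −6)   [check: 1·440 − 6·66 = 44]
  66 = 1·44 + 22   → row D = row B − 1·row C = (22, −1, 7)   [check: −1·440 + 7·66 = 22]
  44 = 2·22 + 0   → remainder 0, stop. gcd = 22 (last nonzero row D).
So gcd(440, 66) = 22, with Bézout identity −1·440 + 7·66 = 22. Containment (⊇): the Bézout identity exhibits 22 as an element of (440, 66), giving (22) ⊆ (440, 66). Containment (⊆): since 22 | 440 and 22 | 66 (440 = 22·20, 66 = 22·3), every Z-linear combination of 440 and 66 is divisible by 22, so (440, 66) ⊆ (22). Therefore (440, 66) = (22), d = 22.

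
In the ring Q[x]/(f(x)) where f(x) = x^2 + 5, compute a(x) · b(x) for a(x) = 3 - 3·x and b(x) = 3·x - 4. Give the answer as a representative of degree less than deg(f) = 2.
First multiply in Q[x] without reducing: a · b = -9·x^2 + 21·x - 12. Now divide by f(x) = x^2 + 5, eliminating the leading term at each step:
  leading term -9·x^2: subtract (-9)·f(x) = -9·x^2 - 45, leaving 21·x + 33
The degree is now < 2, so this is the remainder. Hence a · b ≡ 21·x + 33 in Q[x]/(f).

Final answer: a · b ≡ 21·x + 33 (mod f(x))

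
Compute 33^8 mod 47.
7

Use repeated squaring. Binary(8) = 1000. Walk through the bits of the exponent 8 left-to-right: at each bit after the leading one, square the running value, then multiply by 33 if the bit is 1 (always reducing mod 47):
  bit 1 = 1 (leading): start with 33.
  bit 2 = 0: square 33^2 = 1089 ≡ 8 (mod 47).
  bit 3 = 0: square 8^2 = 64 ≡ 17 (mod 47).
  bit 4 = 0: square 17^2 = 289 ≡ 7 (mod 47).
Final value: 33^8 ≡ 7 (mod 47).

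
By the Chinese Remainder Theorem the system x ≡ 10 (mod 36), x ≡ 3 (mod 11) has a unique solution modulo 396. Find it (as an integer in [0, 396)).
The moduli 36, 11 are pairwise coprime, so by the CRT there is a unique solution mod 36·11 = 396.
Solve by successive substitution. Start with x ≡ 10 (mod 36).
  Combine with x ≡ 3 (mod 11): write x = 10 + 36·t and require 10 + 36·t ≡ 3 (mod 11), i.e. 36·t ≡ 3 − 10 ≡ 4 (mod 11). Since 36^(−1) ≡ 4 (mod 11) (36 ≡ 3 (mod 11)), t ≡ 4·4 ≡ 5 (mod 11). So x ≡ 10 + 36·5 = 190 (mod 396).
Unique solution in [0, 396): x = 190.

Final answer: x ≡ 190 (mod 396); the representative in [0, 396) is 190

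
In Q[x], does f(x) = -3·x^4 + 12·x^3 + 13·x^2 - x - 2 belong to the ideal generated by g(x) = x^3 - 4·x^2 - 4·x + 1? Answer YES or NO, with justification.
NO

In Q[x] the ideal (g) consists of all multiples of g, so f ∈ (g) iff g | f, i.e. iff the remainder of f on division by g is 0. Divide f by g (g is monic, so eliminate the leading term of the running remainder at each step):
  leading term -3·x^4: subtract (-3·x)·g(x) = -3·x^4 + 12·x^3 + 12·x^2 - 3·x, leaving x^2 + 2·x - 2
The remainder r(x) = x^2 + 2·x - 2 ≠ 0 (and deg r < deg g), so g ∤ f, i.e. f ∉ (g).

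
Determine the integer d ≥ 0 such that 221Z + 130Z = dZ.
In the PID Z, (a, b) is generated by gcd(a, b). Compute gcd(221, 130) with the extended Euclidean algorithm, tracking rows (r, s, t) with s·221 + t·130 = r:
  row A: (221, 1, 0)   [1·221 + 0·130 = 221]
  row B: (130, 0, 1)   [0·221 + 1·130 = 130]
  221 = 1·130 + 91   → row C = row A − 1·row B = (91, 1, −1)   [check: 1·221 − 1·130 = 91]
  130 = 1·91 + 39   → row D = row B − 1·row C = (39, −1, 2)   [check: −1·221 + 2·130 = 39]
  91 = 2·39 + 13   → row E = row C − 2·row D = (13, 3, −5)   [check: 3·221 − 5·130 = 13]
  39 = 3·13 + 0   → remainder 0, stop. gcd = 13 (last nonzero row E).
So gcd(221, 130) = 13, with Bézout identity 3·221 − 5·130 = 13. Containment (⊇): the Bézout identity exhibits 13 as an element of (221, 130), giving (13) ⊆ (221, 130). Containment (⊆): since 13 | 221 and 13 | 130 (221 = 13·17, 130 = 13·10), every Z-linear combination of 221 and 130 is divisible by 13, so (221, 130) ⊆ (13). Therefore (221, 130) = (13), d = 13.

Final answer: (221, 130) = (13); d = 13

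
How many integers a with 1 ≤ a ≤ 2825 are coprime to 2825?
The number of a ∈ {1, ..., 2825} with gcd(a, 2825) = 1 is by definition Euler's totient φ(2825). φ is multiplicative, with φ(p^e) = p^e − p^(e−1). Factorise 2825 = 5^2 · 113. Then
  φ(2825) = (5^2 − 5^1) · (113 − 1) = 20 · 112 = 2240.
So there are 2240 such integers.

Final answer: 2240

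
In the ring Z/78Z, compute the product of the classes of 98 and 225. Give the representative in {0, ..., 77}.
Reduce the factors first: 98 ≡ 20, 225 ≡ 69 (mod 78), so 98 · 225 ≡ 20 · 69 (mod 78). 20 · 69 = 1380. Dividing by 78: 1380 = 17·78 + 54. So (98 · 225) mod 78 = 54.

Final answer: 54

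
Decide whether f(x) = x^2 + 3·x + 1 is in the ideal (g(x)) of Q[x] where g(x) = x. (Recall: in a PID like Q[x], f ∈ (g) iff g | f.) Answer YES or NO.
In Q[x] the ideal (g) consists of all multiples of g, so f ∈ (g) iff g | f, i.e. iff the remainder of f on division by g is 0. Divide f by g (g is monic, so eliminate the leading term of the running remainder at each step):
  leading term x^2: subtract (x)·g(x) = x^2, leaving 3·x + 1
  leading term 3·x: subtract (3)·g(x) = 3·x, leaving 1
The remainder r(x) = 1 ≠ 0 (and deg r < deg g), so g ∤ f, i.e. f ∉ (g).

Final answer: NO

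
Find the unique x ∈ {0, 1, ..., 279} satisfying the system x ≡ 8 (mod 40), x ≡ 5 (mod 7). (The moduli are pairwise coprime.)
The moduli 40, 7 are pairwise coprime, so by the CRT there is a unique solution mod 40·7 = 280.
Solve by successive substitution. Start with x ≡ 8 (mod 40).
  Combine with x ≡ 5 (mod 7): write x = 8 + 40·t and require 8 + 40·t ≡ 5 (mod 7), i.e. 40·t ≡ 5 − 8 ≡ 4 (mod 7). Since 40^(−1) ≡ 3 (mod 7) (40 ≡ 5 (mod 7)), t ≡ 3·4 ≡ 5 (mod 7). So x ≡ 8 + 40·5 = 208 (mod 280).
Unique solution in [0, 280): x = 208.

Final answer: x ≡ 208 (mod 280); the representative in [0, 280) is 208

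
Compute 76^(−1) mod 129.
Apply the extended Euclidean algorithm to (129, 76), tracking rows (r, s, t) with s·129 + t·76 = r. Each division r_prev = q·r_cur + r_new produces the new row as (previous row) − q·(current row):
  row A: (129, 1, 0)   [1·129 + 0·76 = 129]
  row B: (76, 0, 1)   [0·129 + 1·76 = 76]
  129 = 1·76 + 53   → row C = row A − 1·row B = (53, 1, −1)   [check: 1·129 − 1·76 = 53]
  76 = 1·53 + 23   → row D = row B − 1·row C = (23, −1, 2)   [check: −1·129 + 2·76 = 23]
  53 = 2·23 + 7   → row E = row C − 2·row D = (7, 3, −5)   [check: 3·129 − 5·76 = 7]
  23 = 3·7 + 2   → row F = row D − 3·row E = (2, −10, 17)   [check: −10·129 + 17·76 = 2]
  7 = 3·2 + 1   → row G = row E − 3·row F = (1, 33, −56)   [check: 33·129 − 56·76 = 1]
  2 = 2·1 + 0   → remainder 0, stop. gcd = 1 (last nonzero row G).
The gcd is 1, so 76 is invertible mod 129. The last nonzero row gives 33·129 − 56·76 = 1, so t = −56. So 76^(−1) ≡ −56 ≡ 73 (mod 129). Verify: 76 · 73 = 5548 ≡ 1 (mod 129). ✓

Final answer: 76^(−1) ≡ 73 (mod 129)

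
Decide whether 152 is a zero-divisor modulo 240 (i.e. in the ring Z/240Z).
YES

gcd(152, 240) = 8 > 1, so 152 is not a unit in Z/240Z. In Z/nZ every nonzero non-unit is a zero-divisor: explicitly, take b = 240/gcd = 30 ≠ 0 (mod 240); then 152·30 = 4560 = 19·240, i.e. 152·30 ≡ 0 (mod 240). So 152 is a zero-divisor.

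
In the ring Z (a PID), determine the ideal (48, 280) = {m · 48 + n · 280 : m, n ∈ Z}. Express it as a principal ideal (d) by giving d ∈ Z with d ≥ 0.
In the PID Z, (a, b) is generated by gcd(a, b). Compute gcd(280, 48) with the extended Euclidean algorithm, tracking rows (r, s, t) with s·280 + t·48 = r:
  row A: (280, 1, 0)   [1·280 + 0·48 = 280]
  row B: (48, 0, 1)   [0·280 + 1·48 = 48]
  280 = 5·48 + 40   → row C = row A − 5·row B = (40, 1, −5)   [check: 1·280 − 5·48 = 40]
  48 = 1·40 + 8   → row D = row B − 1·row C = (8, −1, 6)   [check: −1·280 + 6·48 = 8]
  40 = 5·8 + 0   → remainder 0, stop. gcd = 8 (last nonzero row D).
So gcd(48, 280) = 8, with Bézout identity −1·280 + 6·48 = 8. Containment (⊇): the Bézout identity exhibits 8 as an element of (48, 280), giving (8) ⊆ (48, 280). Containment (⊆): since 8 | 48 and 8 | 280 (48 = 8·6, 280 = 8·35), every Z-linear combination of 48 and 280 is divisible by 8, so (48, 280) ⊆ (8). Therefore (48, 280) = (8), d = 8.

Final answer: (48, 280) = (8); d = 8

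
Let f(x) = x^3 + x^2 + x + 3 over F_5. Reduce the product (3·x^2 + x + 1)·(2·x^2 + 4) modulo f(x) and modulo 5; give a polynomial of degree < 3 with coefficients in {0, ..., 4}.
a · b ≡ 2·x^2 + 1 (mod f(x))

Multiply as integer polynomials: a · b = 6·x^4 + 2·x^3 + 14·x^2 + 4·x + 4. Reducing coefficients mod 5: a · b ≡ x^4 + 2·x^3 + 4·x^2 + 4·x + 4. Now divide by f(x) = x^3 + x^2 + x + 3 in F_5[x], eliminating the leading term at each step:
  leading term x^4: subtract (x)·f(x) = x^4 + x^3 + x^2 + 3·x, leaving x^3 + 3·x^2 + x + 4 (coefficients mod 5)
  leading term x^3: subtract (1)·f(x) = x^3 + x^2 + x + 3, leaving 2·x^2 + 1 (coefficients mod 5)
The degree is now < 3, so this is the remainder. Hence a · b ≡ 2·x^2 + 1 in F_5[x]/(f).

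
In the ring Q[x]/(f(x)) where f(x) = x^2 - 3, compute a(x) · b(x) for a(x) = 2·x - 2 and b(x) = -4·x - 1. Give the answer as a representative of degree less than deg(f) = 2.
a · b ≡ 6·x - 22 (mod f(x))

First multiply in Q[x] without reducing: a · b = -8·x^2 + 6·x + 2. Now divide by f(x) = x^2 - 3, eliminating the leading term at each step:
  leading term -8·x^2: subtract (-8)·f(x) = 24 - 8·x^2, leaving 6·x - 22
The degree is now < 2, so this is the remainder. Hence a · b ≡ 6·x - 22 in Q[x]/(f).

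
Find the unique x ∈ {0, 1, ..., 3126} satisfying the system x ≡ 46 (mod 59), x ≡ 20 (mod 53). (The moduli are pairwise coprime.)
The moduli 59, 53 are pairwise coprime, so by the CRT there is a unique solution mod 59·53 = 3127.
Solve by successive substitution. Start with x ≡ 46 (mod 59).
  Combine with x ≡ 20 (mod 53): write x = 46 + 59·t and require 46 + 59·t ≡ 20 (mod 53), i.e. 59·t ≡ 20 − 46 ≡ 27 (mod 53). Since 59^(−1) ≡ 9 (mod 53) (59 ≡ 6 (mod 53)), t ≡ 9·27 ≡ 31 (mod 53). So x ≡ 46 + 59·31 = 1875 (mod 3127).
Unique solution in [0, 3127): x = 1875.

Final answer: x ≡ 1875 (mod 3127); the representative in [0, 3127) is 1875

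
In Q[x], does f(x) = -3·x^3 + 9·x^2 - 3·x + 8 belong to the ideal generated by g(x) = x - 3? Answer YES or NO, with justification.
In Q[x] the ideal (g) consists of all multiples of g, so f ∈ (g) iff g | f, i.e. iff the remainder of f on division by g is 0. Divide f by g (g is monic, so eliminate the leading term of the running remainder at each step):
  leading term -3·x^3: subtract (-3·x^2)·g(x) = -3·x^3 + 9·x^2, leaving 8 - 3·x
  leading term -3·x: subtract (-3)·g(x) = 9 - 3·x, leaving -1
The remainder r(x) = -1 ≠ 0 (and deg r < deg g), so g ∤ f, i.e. f ∉ (g).

Final answer: NO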